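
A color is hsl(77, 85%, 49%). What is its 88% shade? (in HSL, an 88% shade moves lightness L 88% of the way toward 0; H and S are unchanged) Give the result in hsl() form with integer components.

hsl(77, 85%, 6%)

L moves 88% from 49 toward 0: 49 − 43.12 = 5.88 → 6.
H and S are unchanged.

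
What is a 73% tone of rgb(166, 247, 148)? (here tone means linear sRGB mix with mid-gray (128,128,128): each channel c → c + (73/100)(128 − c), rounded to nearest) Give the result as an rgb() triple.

rgb(138, 160, 133)

Lerp each channel 73% toward 128:
  R: 166 − 27.74 = 138.26 → 138
  G: 247 + 0.73×(128−247) = 247 − 86.87 = 160.13 → 160
  B: 148 + 0.73×(128−148) = 148 − 14.6 = 133.4 → 133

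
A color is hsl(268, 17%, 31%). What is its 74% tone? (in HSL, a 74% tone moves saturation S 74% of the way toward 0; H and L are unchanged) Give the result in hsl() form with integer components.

hsl(268, 4%, 31%)

S moves 74% from 17 toward 0: 17 − 12.58 = 4.42 → 4.
H and L are unchanged.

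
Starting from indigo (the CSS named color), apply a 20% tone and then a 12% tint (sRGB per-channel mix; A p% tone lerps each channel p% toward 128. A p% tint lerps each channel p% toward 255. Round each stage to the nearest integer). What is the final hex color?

#6a3591

CSS indigo is rgb(75, 0, 130).
A 20% tone moves each channel 20% toward 128:
  R: 75 + 10.6 = 85.6 → 86
  G: 0 + 0.2×(128−0) = 0 + 25.6 = 25.6 → 26
  B: 130 + 0.2×(128−130) = 130 − 0.4 = 129.6 → 130
After the tone: rgb(86, 26, 130) = #561a82.
Per channel, c → c + 0.12(255 − c):
  R: 86 + 0.12×(255−86) = 86 + 20.28 = 106.28 → 106
  G: 26 + 0.12×(255−26) = 26 + 27.48 = 53.48 → 53
  B: 130 + 0.12×(255−130) = 130 + 15 = 145 → 145
rgb(106, 53, 145) = #6a3591.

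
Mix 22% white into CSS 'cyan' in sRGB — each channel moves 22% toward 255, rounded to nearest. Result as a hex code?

CSS cyan is rgb(0, 255, 255).
Per channel, c → c + 0.22(255 − c):
  R: 0 + 56.1 = 56.1 → 56
  G: 255 + 0 = 255 → 255
  B: 255 + 0 = 255 → 255
rgb(56, 255, 255) = #38ffff.

#38ffff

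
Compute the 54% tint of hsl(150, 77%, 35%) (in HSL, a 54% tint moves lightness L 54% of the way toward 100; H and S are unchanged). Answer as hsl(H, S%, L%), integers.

hsl(150, 77%, 70%)

L moves 54% from 35 toward 100: 35 + 35.1 = 70.1 → 70.
H and S are unchanged.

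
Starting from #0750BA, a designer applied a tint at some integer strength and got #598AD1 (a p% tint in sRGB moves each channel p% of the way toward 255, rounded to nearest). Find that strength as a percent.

#0750BA is rgb(7, 80, 186); #598AD1 is rgb(89, 138, 209).
On the R channel (widest range): 89 ≈ 7 + (p/100)(255 − 7), so p ≈ 100×(89 − 7)/(255 − 7) = 8200/248 = 33.06.
p = 33 reproduces all three channels after rounding.

33%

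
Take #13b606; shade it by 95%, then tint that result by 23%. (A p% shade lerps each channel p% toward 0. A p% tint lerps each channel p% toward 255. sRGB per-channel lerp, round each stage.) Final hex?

#3b423b

#13b606 is rgb(19, 182, 6).
A 95% shade moves each channel 95% toward 0:
  R: 19 + 0.95×(0−19) = 19 − 18.05 = 0.95 → 1
  G: 182 − 172.9 = 9.1 → 9
  B: 6 + 0.95×(0−6) = 6 − 5.7 = 0.3 → 0
After the shade: rgb(1, 9, 0) = #010900.
Per channel, c → c + 0.23(255 − c):
  R: 1 + 58.42 = 59.42 → 59
  G: 9 + 0.23×(255−9) = 9 + 56.58 = 65.58 → 66
  B: 0 + 0.23×(255−0) = 0 + 58.65 = 58.65 → 59
rgb(59, 66, 59) = #3b423b.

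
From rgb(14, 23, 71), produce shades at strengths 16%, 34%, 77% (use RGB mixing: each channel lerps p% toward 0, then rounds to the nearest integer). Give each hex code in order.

16%: (14 − 2.24 = 11.76→12, 23 − 3.68 = 19.32→19, 71 − 11.36 = 59.64→60) → #0C133C
34%: (14 − 4.76 = 9.24→9, 23 − 7.82 = 15.18→15, 71 − 24.14 = 46.86→47) → #090F2F
77%: (14 − 10.78 = 3.22→3, 23 − 17.71 = 5.29→5, 71 − 54.67 = 16.33→16) → #030510

#0C133C, #090F2F, #030510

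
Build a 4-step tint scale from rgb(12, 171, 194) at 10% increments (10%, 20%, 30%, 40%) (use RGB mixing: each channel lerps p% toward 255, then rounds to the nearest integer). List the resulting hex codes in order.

10%: (12 + 24.3 = 36.3→36, 171 + 8.4 = 179.4→179, 194 + 6.1 = 200.1→200) → #24B3C8
20%: (12 + 48.6 = 60.6→61, 171 + 16.8 = 187.8→188, 194 + 12.2 = 206.2→206) → #3DBCCE
30%: (12 + 72.9 = 84.9→85, 171 + 25.2 = 196.2→196, 194 + 18.3 = 212.3→212) → #55C4D4
40%: (12 + 97.2 = 109.2→109, 171 + 33.6 = 204.6→205, 194 + 24.4 = 218.4→218) → #6DCDDA

#24B3C8, #3DBCCE, #55C4D4, #6DCDDA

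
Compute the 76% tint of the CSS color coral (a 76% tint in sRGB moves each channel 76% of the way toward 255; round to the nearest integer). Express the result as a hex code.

CSS coral is rgb(255, 127, 80).
Per channel, c → c + 0.76(255 − c):
  R: 255 + 0.76×(255−255) = 255 + 0 = 255 → 255
  G: 127 + 97.28 = 224.28 → 224
  B: 80 + 133 = 213 → 213
rgb(255, 224, 213) = #FFE0D5.

#FFE0D5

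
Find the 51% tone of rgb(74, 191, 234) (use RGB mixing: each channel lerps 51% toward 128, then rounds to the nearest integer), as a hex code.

#669fb4

A 51% tone moves each channel 51% toward 128:
  R: 74 + 0.51×(128−74) = 74 + 27.54 = 101.54 → 102
  G: 191 + 0.51×(128−191) = 191 − 32.13 = 158.87 → 159
  B: 234 + 0.51×(128−234) = 234 − 54.06 = 179.94 → 180
rgb(102, 159, 180) = #669fb4.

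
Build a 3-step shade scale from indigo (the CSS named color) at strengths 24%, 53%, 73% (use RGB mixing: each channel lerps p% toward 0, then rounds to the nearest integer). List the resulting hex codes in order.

#390063, #23003d, #140023

CSS indigo is rgb(75, 0, 130).
24%: (75 − 18 = 57→57, 0→0, 130 − 31.2 = 98.8→99) → #390063
53%: (75 − 39.75 = 35.25→35, 0→0, 130 − 68.9 = 61.1→61) → #23003d
73%: (75 − 54.75 = 20.25→20, 0→0, 130 − 94.9 = 35.1→35) → #140023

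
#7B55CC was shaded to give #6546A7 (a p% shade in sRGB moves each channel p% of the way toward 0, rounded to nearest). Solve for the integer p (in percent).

#7B55CC is rgb(123, 85, 204); #6546A7 is rgb(101, 70, 167).
On the B channel (widest range): 167 ≈ 204 + (p/100)(0 − 204), so p ≈ 100×(167 − 204)/(0 − 204) = -3700/-204 = 18.14.
p = 18 reproduces all three channels after rounding.

18%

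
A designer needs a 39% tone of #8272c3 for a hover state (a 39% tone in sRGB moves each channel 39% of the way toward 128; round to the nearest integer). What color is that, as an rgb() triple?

rgb(129, 119, 169)

#8272c3 is rgb(130, 114, 195).
A 39% tone moves each channel 39% toward 128:
  R: 130 + 0.39×(128−130) = 130 − 0.78 = 129.22 → 129
  G: 114 + 0.39×(128−114) = 114 + 5.46 = 119.46 → 119
  B: 195 + 0.39×(128−195) = 195 − 26.13 = 168.87 → 169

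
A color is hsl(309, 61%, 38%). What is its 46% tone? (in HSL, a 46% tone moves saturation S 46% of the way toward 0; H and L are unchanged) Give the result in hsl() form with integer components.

hsl(309, 33%, 38%)

S moves 46% from 61 toward 0: 61 − 28.06 = 32.94 → 33.
H and L are unchanged.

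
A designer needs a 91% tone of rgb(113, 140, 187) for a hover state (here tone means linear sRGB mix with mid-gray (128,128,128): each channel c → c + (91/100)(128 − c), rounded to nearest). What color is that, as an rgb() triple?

rgb(127, 129, 133)

Lerp each channel 91% toward 128:
  R: 113 + 0.91×(128−113) = 113 + 13.65 = 126.65 → 127
  G: 140 − 10.92 = 129.08 → 129
  B: 187 + 0.91×(128−187) = 187 − 53.69 = 133.31 → 133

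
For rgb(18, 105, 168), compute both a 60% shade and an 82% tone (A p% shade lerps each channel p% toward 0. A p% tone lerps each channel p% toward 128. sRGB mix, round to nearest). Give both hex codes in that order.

60% shade:
  R: 18 + 0.6×(0−18) = 18 − 10.8 = 7.2 → 7
  G: 105 + 0.6×(0−105) = 105 − 63 = 42 → 42
  B: 168 − 100.8 = 67.2 → 67
  → #072a43
82% tone:
  R: 18 + 90.2 = 108.2 → 108
  G: 105 + 18.86 = 123.86 → 124
  B: 168 − 32.8 = 135.2 → 135
  → #6c7c87

#072a43, #6c7c87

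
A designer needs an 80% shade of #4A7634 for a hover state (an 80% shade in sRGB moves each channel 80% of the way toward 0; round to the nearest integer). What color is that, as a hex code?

#0F180A

#4A7634 is rgb(74, 118, 52).
An 80% shade moves each channel 80% toward 0:
  R: 74 + 0.8×(0−74) = 74 − 59.2 = 14.8 → 15
  G: 118 + 0.8×(0−118) = 118 − 94.4 = 23.6 → 24
  B: 52 − 41.6 = 10.4 → 10
rgb(15, 24, 10) = #0F180A.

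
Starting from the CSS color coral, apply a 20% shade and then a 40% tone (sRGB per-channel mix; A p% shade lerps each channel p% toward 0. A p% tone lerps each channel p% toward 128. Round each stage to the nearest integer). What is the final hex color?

CSS coral is rgb(255, 127, 80).
Lerp each channel 20% toward 0:
  R: 255 + 0.2×(0−255) = 255 − 51 = 204 → 204
  G: 127 + 0.2×(0−127) = 127 − 25.4 = 101.6 → 102
  B: 80 − 16 = 64 → 64
After the shade: rgb(204, 102, 64) = #CC6640.
Per channel, c → c + 0.4(128 − c):
  R: 204 − 30.4 = 173.6 → 174
  G: 102 + 0.4×(128−102) = 102 + 10.4 = 112.4 → 112
  B: 64 + 25.6 = 89.6 → 90
rgb(174, 112, 90) = #AE705A.

#AE705A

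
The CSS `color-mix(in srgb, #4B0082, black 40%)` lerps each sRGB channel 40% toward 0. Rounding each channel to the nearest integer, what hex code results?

#4B0082 is rgb(75, 0, 130).
A 40% shade moves each channel 40% toward 0:
  R: 75 + 0.4×(0−75) = 75 − 30 = 45 → 45
  G: 0 + 0 = 0 → 0
  B: 130 + 0.4×(0−130) = 130 − 52 = 78 → 78
rgb(45, 0, 78) = #2D004E.

#2D004E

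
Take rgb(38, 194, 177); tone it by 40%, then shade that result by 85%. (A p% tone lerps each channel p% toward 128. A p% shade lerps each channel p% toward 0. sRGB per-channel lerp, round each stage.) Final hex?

Lerp each channel 40% toward 128:
  R: 38 + 36 = 74 → 74
  G: 194 + 0.4×(128−194) = 194 − 26.4 = 167.6 → 168
  B: 177 − 19.6 = 157.4 → 157
After the tone: rgb(74, 168, 157) = #4aa89d.
Lerp each channel 85% toward 0:
  R: 74 + 0.85×(0−74) = 74 − 62.9 = 11.1 → 11
  G: 168 + 0.85×(0−168) = 168 − 142.8 = 25.2 → 25
  B: 157 + 0.85×(0−157) = 157 − 133.45 = 23.55 → 24
rgb(11, 25, 24) = #0b1918.

#0b1918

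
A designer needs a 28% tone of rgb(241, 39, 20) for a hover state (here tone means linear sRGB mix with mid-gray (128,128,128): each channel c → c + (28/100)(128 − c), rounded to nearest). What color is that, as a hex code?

#d14032

Lerp each channel 28% toward 128:
  R: 241 + 0.28×(128−241) = 241 − 31.64 = 209.36 → 209
  G: 39 + 24.92 = 63.92 → 64
  B: 20 + 30.24 = 50.24 → 50
rgb(209, 64, 50) = #d14032.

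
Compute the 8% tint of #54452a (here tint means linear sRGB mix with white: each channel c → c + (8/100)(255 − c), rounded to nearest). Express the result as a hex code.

#62543b

#54452a is rgb(84, 69, 42).
An 8% tint moves each channel 8% toward 255:
  R: 84 + 0.08×(255−84) = 84 + 13.68 = 97.68 → 98
  G: 69 + 0.08×(255−69) = 69 + 14.88 = 83.88 → 84
  B: 42 + 0.08×(255−42) = 42 + 17.04 = 59.04 → 59
rgb(98, 84, 59) = #62543b.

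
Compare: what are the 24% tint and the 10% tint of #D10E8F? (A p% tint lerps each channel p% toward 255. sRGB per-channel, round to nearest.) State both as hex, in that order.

#D10E8F is rgb(209, 14, 143).
24% tint:
  R: 209 + 0.24×(255−209) = 209 + 11.04 = 220.04 → 220
  G: 14 + 0.24×(255−14) = 14 + 57.84 = 71.84 → 72
  B: 143 + 26.88 = 169.88 → 170
  → #DC48AA
10% tint:
  R: 209 + 4.6 = 213.6 → 214
  G: 14 + 24.1 = 38.1 → 38
  B: 143 + 11.2 = 154.2 → 154
  → #D6269A

#DC48AA, #D6269A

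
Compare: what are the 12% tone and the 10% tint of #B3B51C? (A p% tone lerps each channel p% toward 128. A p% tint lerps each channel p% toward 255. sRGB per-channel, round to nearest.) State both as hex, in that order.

#ADAF28, #BBBC33

#B3B51C is rgb(179, 181, 28).
12% tone:
  R: 179 − 6.12 = 172.88 → 173
  G: 181 − 6.36 = 174.64 → 175
  B: 28 + 0.12×(128−28) = 28 + 12 = 40 → 40
  → #ADAF28
10% tint:
  R: 179 + 0.1×(255−179) = 179 + 7.6 = 186.6 → 187
  G: 181 + 0.1×(255−181) = 181 + 7.4 = 188.4 → 188
  B: 28 + 0.1×(255−28) = 28 + 22.7 = 50.7 → 51
  → #BBBC33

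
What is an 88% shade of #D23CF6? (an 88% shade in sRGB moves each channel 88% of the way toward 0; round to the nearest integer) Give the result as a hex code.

#D23CF6 is rgb(210, 60, 246).
An 88% shade moves each channel 88% toward 0:
  R: 210 − 184.8 = 25.2 → 25
  G: 60 + 0.88×(0−60) = 60 − 52.8 = 7.2 → 7
  B: 246 − 216.48 = 29.52 → 30
rgb(25, 7, 30) = #19071E.

#19071E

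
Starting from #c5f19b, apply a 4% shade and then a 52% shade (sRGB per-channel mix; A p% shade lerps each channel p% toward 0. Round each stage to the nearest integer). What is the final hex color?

#5b6f48

#c5f19b is rgb(197, 241, 155).
Per channel, c → c + 0.04(0 − c):
  R: 197 + 0.04×(0−197) = 197 − 7.88 = 189.12 → 189
  G: 241 + 0.04×(0−241) = 241 − 9.64 = 231.36 → 231
  B: 155 + 0.04×(0−155) = 155 − 6.2 = 148.8 → 149
After the shade: rgb(189, 231, 149) = #bde795.
A 52% shade moves each channel 52% toward 0:
  R: 189 + 0.52×(0−189) = 189 − 98.28 = 90.72 → 91
  G: 231 + 0.52×(0−231) = 231 − 120.12 = 110.88 → 111
  B: 149 + 0.52×(0−149) = 149 − 77.48 = 71.52 → 72
rgb(91, 111, 72) = #5b6f48.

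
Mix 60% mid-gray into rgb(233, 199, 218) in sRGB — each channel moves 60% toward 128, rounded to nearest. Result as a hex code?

#AA9CA4

Lerp each channel 60% toward 128:
  R: 233 − 63 = 170 → 170
  G: 199 + 0.6×(128−199) = 199 − 42.6 = 156.4 → 156
  B: 218 + 0.6×(128−218) = 218 − 54 = 164 → 164
rgb(170, 156, 164) = #AA9CA4.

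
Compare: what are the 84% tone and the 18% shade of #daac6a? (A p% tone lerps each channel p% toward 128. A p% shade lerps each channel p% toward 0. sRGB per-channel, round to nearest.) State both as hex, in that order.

#daac6a is rgb(218, 172, 106).
84% tone:
  R: 218 + 0.84×(128−218) = 218 − 75.6 = 142.4 → 142
  G: 172 + 0.84×(128−172) = 172 − 36.96 = 135.04 → 135
  B: 106 + 0.84×(128−106) = 106 + 18.48 = 124.48 → 124
  → #8e877c
18% shade:
  R: 218 − 39.24 = 178.76 → 179
  G: 172 − 30.96 = 141.04 → 141
  B: 106 + 0.18×(0−106) = 106 − 19.08 = 86.92 → 87
  → #b38d57

#8e877c, #b38d57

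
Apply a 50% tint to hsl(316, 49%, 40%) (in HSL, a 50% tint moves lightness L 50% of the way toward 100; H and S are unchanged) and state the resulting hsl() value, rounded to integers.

hsl(316, 49%, 70%)

L moves 50% from 40 toward 100: 40 + 30 = 70 → 70.
H and S are unchanged.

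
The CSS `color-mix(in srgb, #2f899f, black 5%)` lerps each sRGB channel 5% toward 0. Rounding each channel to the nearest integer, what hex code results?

#2d8297

#2f899f is rgb(47, 137, 159).
Lerp each channel 5% toward 0:
  R: 47 + 0.05×(0−47) = 47 − 2.35 = 44.65 → 45
  G: 137 + 0.05×(0−137) = 137 − 6.85 = 130.15 → 130
  B: 159 + 0.05×(0−159) = 159 − 7.95 = 151.05 → 151
rgb(45, 130, 151) = #2d8297.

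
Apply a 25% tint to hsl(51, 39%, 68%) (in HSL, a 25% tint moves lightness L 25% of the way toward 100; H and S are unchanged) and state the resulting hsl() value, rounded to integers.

L moves 25% from 68 toward 100: 68 + 8 = 76 → 76.
H and S are unchanged.

hsl(51, 39%, 76%)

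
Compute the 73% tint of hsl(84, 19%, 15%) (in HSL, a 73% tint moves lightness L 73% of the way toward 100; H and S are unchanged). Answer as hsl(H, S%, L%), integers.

L moves 73% from 15 toward 100: 15 + 62.05 = 77.05 → 77.
H and S are unchanged.

hsl(84, 19%, 77%)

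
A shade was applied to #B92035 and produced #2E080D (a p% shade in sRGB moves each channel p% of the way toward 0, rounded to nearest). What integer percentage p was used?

75%

#B92035 is rgb(185, 32, 53); #2E080D is rgb(46, 8, 13).
On the R channel (widest range): 46 ≈ 185 + (p/100)(0 − 185), so p ≈ 100×(46 − 185)/(0 − 185) = -13900/-185 = 75.14.
p = 75 reproduces all three channels after rounding.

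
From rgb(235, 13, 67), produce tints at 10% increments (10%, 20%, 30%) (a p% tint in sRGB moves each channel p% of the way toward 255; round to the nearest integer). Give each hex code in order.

#ED2556, #EF3D69, #F1567B

10%: (235 + 2 = 237→237, 13 + 24.2 = 37.2→37, 67 + 18.8 = 85.8→86) → #ED2556
20%: (235 + 4 = 239→239, 13 + 48.4 = 61.4→61, 67 + 37.6 = 104.6→105) → #EF3D69
30%: (235 + 6 = 241→241, 13 + 72.6 = 85.6→86, 67 + 56.4 = 123.4→123) → #F1567B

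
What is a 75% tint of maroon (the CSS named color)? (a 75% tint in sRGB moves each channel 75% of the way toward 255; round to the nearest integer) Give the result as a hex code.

CSS maroon is rgb(128, 0, 0).
Lerp each channel 75% toward 255:
  R: 128 + 0.75×(255−128) = 128 + 95.25 = 223.25 → 223
  G: 0 + 0.75×(255−0) = 0 + 191.25 = 191.25 → 191
  B: 0 + 191.25 = 191.25 → 191
rgb(223, 191, 191) = #dfbfbf.

#dfbfbf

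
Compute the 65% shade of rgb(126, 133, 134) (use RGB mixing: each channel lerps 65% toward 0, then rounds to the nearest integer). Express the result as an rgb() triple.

Lerp each channel 65% toward 0:
  R: 126 − 81.9 = 44.1 → 44
  G: 133 − 86.45 = 46.55 → 47
  B: 134 − 87.1 = 46.9 → 47

rgb(44, 47, 47)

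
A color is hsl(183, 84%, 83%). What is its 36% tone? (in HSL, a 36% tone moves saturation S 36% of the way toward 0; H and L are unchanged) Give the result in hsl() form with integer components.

S moves 36% from 84 toward 0: 84 − 30.24 = 53.76 → 54.
H and L are unchanged.

hsl(183, 54%, 83%)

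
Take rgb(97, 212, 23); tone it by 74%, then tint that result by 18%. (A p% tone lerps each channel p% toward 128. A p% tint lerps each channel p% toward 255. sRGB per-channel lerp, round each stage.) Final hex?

A 74% tone moves each channel 74% toward 128:
  R: 97 + 22.94 = 119.94 → 120
  G: 212 + 0.74×(128−212) = 212 − 62.16 = 149.84 → 150
  B: 23 + 77.7 = 100.7 → 101
After the tone: rgb(120, 150, 101) = #789665.
An 18% tint moves each channel 18% toward 255:
  R: 120 + 0.18×(255−120) = 120 + 24.3 = 144.3 → 144
  G: 150 + 0.18×(255−150) = 150 + 18.9 = 168.9 → 169
  B: 101 + 0.18×(255−101) = 101 + 27.72 = 128.72 → 129
rgb(144, 169, 129) = #90A981.

#90A981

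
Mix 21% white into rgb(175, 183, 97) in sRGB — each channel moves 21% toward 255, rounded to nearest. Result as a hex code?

#C0C682

A 21% tint moves each channel 21% toward 255:
  R: 175 + 0.21×(255−175) = 175 + 16.8 = 191.8 → 192
  G: 183 + 0.21×(255−183) = 183 + 15.12 = 198.12 → 198
  B: 97 + 0.21×(255−97) = 97 + 33.18 = 130.18 → 130
rgb(192, 198, 130) = #C0C682.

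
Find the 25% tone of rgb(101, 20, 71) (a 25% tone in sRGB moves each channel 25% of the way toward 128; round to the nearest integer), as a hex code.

Lerp each channel 25% toward 128:
  R: 101 + 6.75 = 107.75 → 108
  G: 20 + 27 = 47 → 47
  B: 71 + 14.25 = 85.25 → 85
rgb(108, 47, 85) = #6C2F55.

#6C2F55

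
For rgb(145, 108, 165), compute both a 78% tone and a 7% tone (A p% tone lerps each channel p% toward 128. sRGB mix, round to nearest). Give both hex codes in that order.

78% tone:
  R: 145 + 0.78×(128−145) = 145 − 13.26 = 131.74 → 132
  G: 108 + 0.78×(128−108) = 108 + 15.6 = 123.6 → 124
  B: 165 + 0.78×(128−165) = 165 − 28.86 = 136.14 → 136
  → #847c88
7% tone:
  R: 145 − 1.19 = 143.81 → 144
  G: 108 + 1.4 = 109.4 → 109
  B: 165 − 2.59 = 162.41 → 162
  → #906da2

#847c88, #906da2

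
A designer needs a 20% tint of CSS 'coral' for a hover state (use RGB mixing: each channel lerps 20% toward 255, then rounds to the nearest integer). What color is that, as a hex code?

CSS coral is rgb(255, 127, 80).
Per channel, c → c + 0.2(255 − c):
  R: 255 + 0 = 255 → 255
  G: 127 + 25.6 = 152.6 → 153
  B: 80 + 0.2×(255−80) = 80 + 35 = 115 → 115
rgb(255, 153, 115) = #ff9973.

#ff9973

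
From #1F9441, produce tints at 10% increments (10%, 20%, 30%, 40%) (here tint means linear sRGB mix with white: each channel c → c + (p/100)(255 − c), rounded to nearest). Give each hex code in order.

#359F54, #4CA967, #62B47A, #79BF8D

#1F9441 is rgb(31, 148, 65).
10%: (31 + 22.4 = 53.4→53, 148 + 10.7 = 158.7→159, 65 + 19 = 84→84) → #359F54
20%: (31 + 44.8 = 75.8→76, 148 + 21.4 = 169.4→169, 65 + 38 = 103→103) → #4CA967
30%: (31 + 67.2 = 98.2→98, 148 + 32.1 = 180.1→180, 65 + 57 = 122→122) → #62B47A
40%: (31 + 89.6 = 120.6→121, 148 + 42.8 = 190.8→191, 65 + 76 = 141→141) → #79BF8D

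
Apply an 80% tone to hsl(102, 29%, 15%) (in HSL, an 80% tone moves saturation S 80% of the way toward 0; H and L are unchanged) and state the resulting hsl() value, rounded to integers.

S moves 80% from 29 toward 0: 29 − 23.2 = 5.8 → 6.
H and L are unchanged.

hsl(102, 6%, 15%)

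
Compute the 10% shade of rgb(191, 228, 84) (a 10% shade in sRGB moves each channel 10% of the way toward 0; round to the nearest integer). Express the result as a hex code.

A 10% shade moves each channel 10% toward 0:
  R: 191 − 19.1 = 171.9 → 172
  G: 228 − 22.8 = 205.2 → 205
  B: 84 − 8.4 = 75.6 → 76
rgb(172, 205, 76) = #ACCD4C.

#ACCD4C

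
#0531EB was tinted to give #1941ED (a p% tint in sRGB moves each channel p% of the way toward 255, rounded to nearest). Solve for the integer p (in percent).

8%

#0531EB is rgb(5, 49, 235); #1941ED is rgb(25, 65, 237).
On the R channel (widest range): 25 ≈ 5 + (p/100)(255 − 5), so p ≈ 100×(25 − 5)/(255 − 5) = 2000/250 = 8.00.
p = 8 reproduces all three channels after rounding.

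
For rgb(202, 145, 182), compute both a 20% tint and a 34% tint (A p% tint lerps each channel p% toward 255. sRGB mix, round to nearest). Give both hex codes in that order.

20% tint:
  R: 202 + 10.6 = 212.6 → 213
  G: 145 + 22 = 167 → 167
  B: 182 + 0.2×(255−182) = 182 + 14.6 = 196.6 → 197
  → #D5A7C5
34% tint:
  R: 202 + 0.34×(255−202) = 202 + 18.02 = 220.02 → 220
  G: 145 + 0.34×(255−145) = 145 + 37.4 = 182.4 → 182
  B: 182 + 0.34×(255−182) = 182 + 24.82 = 206.82 → 207
  → #DCB6CF

#D5A7C5, #DCB6CF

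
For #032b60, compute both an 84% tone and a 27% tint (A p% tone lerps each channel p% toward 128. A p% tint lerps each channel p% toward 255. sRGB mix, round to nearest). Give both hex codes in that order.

#6c727b, #47648b

#032b60 is rgb(3, 43, 96).
84% tone:
  R: 3 + 105 = 108 → 108
  G: 43 + 0.84×(128−43) = 43 + 71.4 = 114.4 → 114
  B: 96 + 26.88 = 122.88 → 123
  → #6c727b
27% tint:
  R: 3 + 0.27×(255−3) = 3 + 68.04 = 71.04 → 71
  G: 43 + 0.27×(255−43) = 43 + 57.24 = 100.24 → 100
  B: 96 + 0.27×(255−96) = 96 + 42.93 = 138.93 → 139
  → #47648b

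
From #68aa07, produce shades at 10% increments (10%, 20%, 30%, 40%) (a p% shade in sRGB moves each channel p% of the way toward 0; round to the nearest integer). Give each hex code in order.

#68aa07 is rgb(104, 170, 7).
10%: (104 − 10.4 = 93.6→94, 170 − 17 = 153→153, 7 − 0.7 = 6.3→6) → #5e9906
20%: (104 − 20.8 = 83.2→83, 170 − 34 = 136→136, 7 − 1.4 = 5.6→6) → #538806
30%: (104 − 31.2 = 72.8→73, 170 − 51 = 119→119, 7 − 2.1 = 4.9→5) → #497705
40%: (104 − 41.6 = 62.4→62, 170 − 68 = 102→102, 7 − 2.8 = 4.2→4) → #3e6604

#5e9906, #538806, #497705, #3e6604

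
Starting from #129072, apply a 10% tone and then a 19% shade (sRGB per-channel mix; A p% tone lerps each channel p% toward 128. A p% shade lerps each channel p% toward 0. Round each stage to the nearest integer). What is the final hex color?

#129072 is rgb(18, 144, 114).
Per channel, c → c + 0.1(128 − c):
  R: 18 + 0.1×(128−18) = 18 + 11 = 29 → 29
  G: 144 + 0.1×(128−144) = 144 − 1.6 = 142.4 → 142
  B: 114 + 1.4 = 115.4 → 115
After the tone: rgb(29, 142, 115) = #1d8e73.
Lerp each channel 19% toward 0:
  R: 29 + 0.19×(0−29) = 29 − 5.51 = 23.49 → 23
  G: 142 − 26.98 = 115.02 → 115
  B: 115 + 0.19×(0−115) = 115 − 21.85 = 93.15 → 93
rgb(23, 115, 93) = #17735d.

#17735d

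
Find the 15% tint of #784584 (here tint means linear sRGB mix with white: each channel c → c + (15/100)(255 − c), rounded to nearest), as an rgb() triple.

#784584 is rgb(120, 69, 132).
Per channel, c → c + 0.15(255 − c):
  R: 120 + 20.25 = 140.25 → 140
  G: 69 + 0.15×(255−69) = 69 + 27.9 = 96.9 → 97
  B: 132 + 0.15×(255−132) = 132 + 18.45 = 150.45 → 150

rgb(140, 97, 150)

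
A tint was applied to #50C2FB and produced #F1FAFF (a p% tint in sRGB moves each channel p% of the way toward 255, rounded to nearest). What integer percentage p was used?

92%

#50C2FB is rgb(80, 194, 251); #F1FAFF is rgb(241, 250, 255).
On the R channel (widest range): 241 ≈ 80 + (p/100)(255 − 80), so p ≈ 100×(241 − 80)/(255 − 80) = 16100/175 = 92.00.
p = 92 reproduces all three channels after rounding.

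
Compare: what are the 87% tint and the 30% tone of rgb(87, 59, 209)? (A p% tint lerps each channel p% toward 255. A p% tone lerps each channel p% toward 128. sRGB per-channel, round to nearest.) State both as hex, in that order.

#E9E6F9, #6350B9

87% tint:
  R: 87 + 0.87×(255−87) = 87 + 146.16 = 233.16 → 233
  G: 59 + 0.87×(255−59) = 59 + 170.52 = 229.52 → 230
  B: 209 + 0.87×(255−209) = 209 + 40.02 = 249.02 → 249
  → #E9E6F9
30% tone:
  R: 87 + 0.3×(128−87) = 87 + 12.3 = 99.3 → 99
  G: 59 + 0.3×(128−59) = 59 + 20.7 = 79.7 → 80
  B: 209 + 0.3×(128−209) = 209 − 24.3 = 184.7 → 185
  → #6350B9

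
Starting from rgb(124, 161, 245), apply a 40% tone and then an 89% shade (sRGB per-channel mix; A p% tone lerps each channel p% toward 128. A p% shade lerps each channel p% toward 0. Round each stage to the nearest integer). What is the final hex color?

#0E1016

A 40% tone moves each channel 40% toward 128:
  R: 124 + 0.4×(128−124) = 124 + 1.6 = 125.6 → 126
  G: 161 − 13.2 = 147.8 → 148
  B: 245 − 46.8 = 198.2 → 198
After the tone: rgb(126, 148, 198) = #7E94C6.
An 89% shade moves each channel 89% toward 0:
  R: 126 + 0.89×(0−126) = 126 − 112.14 = 13.86 → 14
  G: 148 − 131.72 = 16.28 → 16
  B: 198 − 176.22 = 21.78 → 22
rgb(14, 16, 22) = #0E1016.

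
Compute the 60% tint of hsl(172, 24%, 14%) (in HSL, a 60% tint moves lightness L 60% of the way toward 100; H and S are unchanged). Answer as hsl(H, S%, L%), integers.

L moves 60% from 14 toward 100: 14 + 51.6 = 65.6 → 66.
H and S are unchanged.

hsl(172, 24%, 66%)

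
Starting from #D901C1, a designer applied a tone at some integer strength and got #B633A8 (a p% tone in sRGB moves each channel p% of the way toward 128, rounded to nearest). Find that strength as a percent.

#D901C1 is rgb(217, 1, 193); #B633A8 is rgb(182, 51, 168).
On the G channel (widest range): 51 ≈ 1 + (p/100)(128 − 1), so p ≈ 100×(51 − 1)/(128 − 1) = 5000/127 = 39.37.
p = 39 reproduces all three channels after rounding.

39%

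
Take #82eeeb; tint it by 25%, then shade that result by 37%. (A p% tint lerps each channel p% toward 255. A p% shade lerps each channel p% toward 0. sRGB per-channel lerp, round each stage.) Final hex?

#82eeeb is rgb(130, 238, 235).
Lerp each channel 25% toward 255:
  R: 130 + 31.25 = 161.25 → 161
  G: 238 + 4.25 = 242.25 → 242
  B: 235 + 5 = 240 → 240
After the tint: rgb(161, 242, 240) = #a1f2f0.
A 37% shade moves each channel 37% toward 0:
  R: 161 + 0.37×(0−161) = 161 − 59.57 = 101.43 → 101
  G: 242 − 89.54 = 152.46 → 152
  B: 240 − 88.8 = 151.2 → 151
rgb(101, 152, 151) = #659897.

#659897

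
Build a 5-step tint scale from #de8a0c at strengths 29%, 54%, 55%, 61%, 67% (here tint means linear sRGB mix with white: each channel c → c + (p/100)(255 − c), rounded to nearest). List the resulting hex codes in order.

#e8ac52, #f0c98f, #f0ca92, #f2d1a0, #f4d8af

#de8a0c is rgb(222, 138, 12).
29%: (222 + 9.57 = 231.57→232, 138 + 33.93 = 171.93→172, 12 + 70.47 = 82.47→82) → #e8ac52
54%: (222 + 17.82 = 239.82→240, 138 + 63.18 = 201.18→201, 12 + 131.22 = 143.22→143) → #f0c98f
55%: (222 + 18.15 = 240.15→240, 138 + 64.35 = 202.35→202, 12 + 133.65 = 145.65→146) → #f0ca92
61%: (222 + 20.13 = 242.13→242, 138 + 71.37 = 209.37→209, 12 + 148.23 = 160.23→160) → #f2d1a0
67%: (222 + 22.11 = 244.11→244, 138 + 78.39 = 216.39→216, 12 + 162.81 = 174.81→175) → #f4d8af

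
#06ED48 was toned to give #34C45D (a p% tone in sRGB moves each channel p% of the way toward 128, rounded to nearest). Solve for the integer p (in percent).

#06ED48 is rgb(6, 237, 72); #34C45D is rgb(52, 196, 93).
On the R channel (widest range): 52 ≈ 6 + (p/100)(128 − 6), so p ≈ 100×(52 − 6)/(128 − 6) = 4600/122 = 37.70.
p = 38 reproduces all three channels after rounding.

38%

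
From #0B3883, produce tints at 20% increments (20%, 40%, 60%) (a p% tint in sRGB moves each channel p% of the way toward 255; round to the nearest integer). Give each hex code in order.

#0B3883 is rgb(11, 56, 131).
20%: (11 + 48.8 = 59.8→60, 56 + 39.8 = 95.8→96, 131 + 24.8 = 155.8→156) → #3C609C
40%: (11 + 97.6 = 108.6→109, 56 + 79.6 = 135.6→136, 131 + 49.6 = 180.6→181) → #6D88B5
60%: (11 + 146.4 = 157.4→157, 56 + 119.4 = 175.4→175, 131 + 74.4 = 205.4→205) → #9DAFCD

#3C609C, #6D88B5, #9DAFCD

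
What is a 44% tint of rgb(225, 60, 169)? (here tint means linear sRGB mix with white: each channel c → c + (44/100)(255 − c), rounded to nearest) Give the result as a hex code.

Lerp each channel 44% toward 255:
  R: 225 + 0.44×(255−225) = 225 + 13.2 = 238.2 → 238
  G: 60 + 85.8 = 145.8 → 146
  B: 169 + 0.44×(255−169) = 169 + 37.84 = 206.84 → 207
rgb(238, 146, 207) = #ee92cf.

#ee92cf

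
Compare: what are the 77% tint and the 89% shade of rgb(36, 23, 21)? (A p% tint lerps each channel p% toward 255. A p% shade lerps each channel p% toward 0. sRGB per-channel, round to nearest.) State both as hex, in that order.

77% tint:
  R: 36 + 0.77×(255−36) = 36 + 168.63 = 204.63 → 205
  G: 23 + 0.77×(255−23) = 23 + 178.64 = 201.64 → 202
  B: 21 + 0.77×(255−21) = 21 + 180.18 = 201.18 → 201
  → #CDCAC9
89% shade:
  R: 36 − 32.04 = 3.96 → 4
  G: 23 + 0.89×(0−23) = 23 − 20.47 = 2.53 → 3
  B: 21 − 18.69 = 2.31 → 2
  → #040302

#CDCAC9, #040302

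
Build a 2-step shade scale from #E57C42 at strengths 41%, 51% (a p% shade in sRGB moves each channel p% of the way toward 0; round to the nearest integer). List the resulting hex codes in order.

#874927, #703D20

#E57C42 is rgb(229, 124, 66).
41%: (229 − 93.89 = 135.11→135, 124 − 50.84 = 73.16→73, 66 − 27.06 = 38.94→39) → #874927
51%: (229 − 116.79 = 112.21→112, 124 − 63.24 = 60.76→61, 66 − 33.66 = 32.34→32) → #703D20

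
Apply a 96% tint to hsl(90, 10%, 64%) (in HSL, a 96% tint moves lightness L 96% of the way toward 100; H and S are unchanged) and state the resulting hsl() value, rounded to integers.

L moves 96% from 64 toward 100: 64 + 34.56 = 98.56 → 99.
H and S are unchanged.

hsl(90, 10%, 99%)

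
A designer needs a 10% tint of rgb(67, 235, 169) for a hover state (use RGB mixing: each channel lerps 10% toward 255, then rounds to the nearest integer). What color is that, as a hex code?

Lerp each channel 10% toward 255:
  R: 67 + 0.1×(255−67) = 67 + 18.8 = 85.8 → 86
  G: 235 + 0.1×(255−235) = 235 + 2 = 237 → 237
  B: 169 + 0.1×(255−169) = 169 + 8.6 = 177.6 → 178
rgb(86, 237, 178) = #56EDB2.

#56EDB2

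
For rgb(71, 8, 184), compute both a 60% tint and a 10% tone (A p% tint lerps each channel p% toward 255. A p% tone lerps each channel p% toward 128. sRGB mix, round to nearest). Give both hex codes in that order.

60% tint:
  R: 71 + 110.4 = 181.4 → 181
  G: 8 + 0.6×(255−8) = 8 + 148.2 = 156.2 → 156
  B: 184 + 0.6×(255−184) = 184 + 42.6 = 226.6 → 227
  → #b59ce3
10% tone:
  R: 71 + 0.1×(128−71) = 71 + 5.7 = 76.7 → 77
  G: 8 + 0.1×(128−8) = 8 + 12 = 20 → 20
  B: 184 + 0.1×(128−184) = 184 − 5.6 = 178.4 → 178
  → #4d14b2

#b59ce3, #4d14b2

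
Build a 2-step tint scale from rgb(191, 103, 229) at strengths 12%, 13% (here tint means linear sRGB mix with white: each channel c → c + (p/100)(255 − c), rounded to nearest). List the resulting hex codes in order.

12%: (191 + 7.68 = 198.68→199, 103 + 18.24 = 121.24→121, 229 + 3.12 = 232.12→232) → #c779e8
13%: (191 + 8.32 = 199.32→199, 103 + 19.76 = 122.76→123, 229 + 3.38 = 232.38→232) → #c77be8

#c779e8, #c77be8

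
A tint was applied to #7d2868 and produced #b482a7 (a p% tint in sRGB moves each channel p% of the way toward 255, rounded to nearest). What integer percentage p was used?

42%

#7d2868 is rgb(125, 40, 104); #b482a7 is rgb(180, 130, 167).
On the G channel (widest range): 130 ≈ 40 + (p/100)(255 − 40), so p ≈ 100×(130 − 40)/(255 − 40) = 9000/215 = 41.86.
p = 42 reproduces all three channels after rounding.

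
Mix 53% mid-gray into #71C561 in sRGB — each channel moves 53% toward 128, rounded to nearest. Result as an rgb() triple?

#71C561 is rgb(113, 197, 97).
Per channel, c → c + 0.53(128 − c):
  R: 113 + 0.53×(128−113) = 113 + 7.95 = 120.95 → 121
  G: 197 − 36.57 = 160.43 → 160
  B: 97 + 0.53×(128−97) = 97 + 16.43 = 113.43 → 113

rgb(121, 160, 113)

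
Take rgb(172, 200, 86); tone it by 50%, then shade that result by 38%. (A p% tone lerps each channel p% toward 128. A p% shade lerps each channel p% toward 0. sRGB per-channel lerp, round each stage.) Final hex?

#5d6642

A 50% tone moves each channel 50% toward 128:
  R: 172 + 0.5×(128−172) = 172 − 22 = 150 → 150
  G: 200 − 36 = 164 → 164
  B: 86 + 0.5×(128−86) = 86 + 21 = 107 → 107
After the tone: rgb(150, 164, 107) = #96a46b.
Per channel, c → c + 0.38(0 − c):
  R: 150 + 0.38×(0−150) = 150 − 57 = 93 → 93
  G: 164 − 62.32 = 101.68 → 102
  B: 107 − 40.66 = 66.34 → 66
rgb(93, 102, 66) = #5d6642.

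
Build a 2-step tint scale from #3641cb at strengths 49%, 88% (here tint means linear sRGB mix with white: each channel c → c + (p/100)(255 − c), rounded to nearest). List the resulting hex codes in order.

#989ee4, #e7e8f9

#3641cb is rgb(54, 65, 203).
49%: (54 + 98.49 = 152.49→152, 65 + 93.1 = 158.1→158, 203 + 25.48 = 228.48→228) → #989ee4
88%: (54 + 176.88 = 230.88→231, 65 + 167.2 = 232.2→232, 203 + 45.76 = 248.76→249) → #e7e8f9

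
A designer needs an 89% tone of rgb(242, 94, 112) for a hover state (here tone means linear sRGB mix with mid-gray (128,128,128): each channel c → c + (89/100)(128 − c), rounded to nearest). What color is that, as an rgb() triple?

Lerp each channel 89% toward 128:
  R: 242 + 0.89×(128−242) = 242 − 101.46 = 140.54 → 141
  G: 94 + 0.89×(128−94) = 94 + 30.26 = 124.26 → 124
  B: 112 + 14.24 = 126.24 → 126

rgb(141, 124, 126)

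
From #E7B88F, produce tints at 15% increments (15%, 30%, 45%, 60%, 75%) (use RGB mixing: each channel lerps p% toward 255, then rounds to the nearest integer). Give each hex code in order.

#E7B88F is rgb(231, 184, 143).
15%: (231 + 3.6 = 234.6→235, 184 + 10.65 = 194.65→195, 143 + 16.8 = 159.8→160) → #EBC3A0
30%: (231 + 7.2 = 238.2→238, 184 + 21.3 = 205.3→205, 143 + 33.6 = 176.6→177) → #EECDB1
45%: (231 + 10.8 = 241.8→242, 184 + 31.95 = 215.95→216, 143 + 50.4 = 193.4→193) → #F2D8C1
60%: (231 + 14.4 = 245.4→245, 184 + 42.6 = 226.6→227, 143 + 67.2 = 210.2→210) → #F5E3D2
75%: (231 + 18 = 249→249, 184 + 53.25 = 237.25→237, 143 + 84 = 227→227) → #F9EDE3

#EBC3A0, #EECDB1, #F2D8C1, #F5E3D2, #F9EDE3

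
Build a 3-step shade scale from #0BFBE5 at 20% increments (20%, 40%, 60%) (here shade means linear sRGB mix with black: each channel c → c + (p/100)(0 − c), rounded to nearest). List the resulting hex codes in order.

#09C9B7, #079789, #04645C

#0BFBE5 is rgb(11, 251, 229).
20%: (11 − 2.2 = 8.8→9, 251 − 50.2 = 200.8→201, 229 − 45.8 = 183.2→183) → #09C9B7
40%: (11 − 4.4 = 6.6→7, 251 − 100.4 = 150.6→151, 229 − 91.6 = 137.4→137) → #079789
60%: (11 − 6.6 = 4.4→4, 251 − 150.6 = 100.4→100, 229 − 137.4 = 91.6→92) → #04645C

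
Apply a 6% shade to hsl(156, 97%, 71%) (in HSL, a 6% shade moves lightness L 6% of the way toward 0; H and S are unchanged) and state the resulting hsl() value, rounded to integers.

L moves 6% from 71 toward 0: 71 − 4.26 = 66.74 → 67.
H and S are unchanged.

hsl(156, 97%, 67%)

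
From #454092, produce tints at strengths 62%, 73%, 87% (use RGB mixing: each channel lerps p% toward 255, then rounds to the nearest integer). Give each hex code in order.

#B8B6D6, #CDCBE2, #E7E6F1

#454092 is rgb(69, 64, 146).
62%: (69 + 115.32 = 184.32→184, 64 + 118.42 = 182.42→182, 146 + 67.58 = 213.58→214) → #B8B6D6
73%: (69 + 135.78 = 204.78→205, 64 + 139.43 = 203.43→203, 146 + 79.57 = 225.57→226) → #CDCBE2
87%: (69 + 161.82 = 230.82→231, 64 + 166.17 = 230.17→230, 146 + 94.83 = 240.83→241) → #E7E6F1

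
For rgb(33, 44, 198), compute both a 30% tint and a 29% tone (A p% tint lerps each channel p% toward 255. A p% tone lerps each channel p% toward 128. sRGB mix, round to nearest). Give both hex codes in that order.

30% tint:
  R: 33 + 66.6 = 99.6 → 100
  G: 44 + 0.3×(255−44) = 44 + 63.3 = 107.3 → 107
  B: 198 + 17.1 = 215.1 → 215
  → #646BD7
29% tone:
  R: 33 + 0.29×(128−33) = 33 + 27.55 = 60.55 → 61
  G: 44 + 24.36 = 68.36 → 68
  B: 198 − 20.3 = 177.7 → 178
  → #3D44B2

#646BD7, #3D44B2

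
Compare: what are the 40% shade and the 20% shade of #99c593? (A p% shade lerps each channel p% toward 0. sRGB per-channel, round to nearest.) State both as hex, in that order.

#5c7658, #7a9e76

#99c593 is rgb(153, 197, 147).
40% shade:
  R: 153 + 0.4×(0−153) = 153 − 61.2 = 91.8 → 92
  G: 197 + 0.4×(0−197) = 197 − 78.8 = 118.2 → 118
  B: 147 − 58.8 = 88.2 → 88
  → #5c7658
20% shade:
  R: 153 − 30.6 = 122.4 → 122
  G: 197 − 39.4 = 157.6 → 158
  B: 147 + 0.2×(0−147) = 147 − 29.4 = 117.6 → 118
  → #7a9e76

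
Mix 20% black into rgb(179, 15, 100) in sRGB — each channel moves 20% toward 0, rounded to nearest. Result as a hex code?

Per channel, c → c + 0.2(0 − c):
  R: 179 + 0.2×(0−179) = 179 − 35.8 = 143.2 → 143
  G: 15 + 0.2×(0−15) = 15 − 3 = 12 → 12
  B: 100 − 20 = 80 → 80
rgb(143, 12, 80) = #8f0c50.

#8f0c50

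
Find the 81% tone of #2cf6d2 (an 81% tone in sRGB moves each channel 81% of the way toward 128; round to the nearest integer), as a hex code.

#709690

#2cf6d2 is rgb(44, 246, 210).
Lerp each channel 81% toward 128:
  R: 44 + 0.81×(128−44) = 44 + 68.04 = 112.04 → 112
  G: 246 + 0.81×(128−246) = 246 − 95.58 = 150.42 → 150
  B: 210 + 0.81×(128−210) = 210 − 66.42 = 143.58 → 144
rgb(112, 150, 144) = #709690.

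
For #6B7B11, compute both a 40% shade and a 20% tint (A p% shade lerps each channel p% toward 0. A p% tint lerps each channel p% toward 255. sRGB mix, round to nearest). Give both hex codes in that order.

#6B7B11 is rgb(107, 123, 17).
40% shade:
  R: 107 − 42.8 = 64.2 → 64
  G: 123 − 49.2 = 73.8 → 74
  B: 17 + 0.4×(0−17) = 17 − 6.8 = 10.2 → 10
  → #404A0A
20% tint:
  R: 107 + 29.6 = 136.6 → 137
  G: 123 + 0.2×(255−123) = 123 + 26.4 = 149.4 → 149
  B: 17 + 0.2×(255−17) = 17 + 47.6 = 64.6 → 65
  → #899541

#404A0A, #899541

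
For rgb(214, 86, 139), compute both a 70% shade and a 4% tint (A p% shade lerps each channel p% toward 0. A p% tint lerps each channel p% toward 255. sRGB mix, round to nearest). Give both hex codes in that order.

#401A2A, #D85D90

70% shade:
  R: 214 − 149.8 = 64.2 → 64
  G: 86 + 0.7×(0−86) = 86 − 60.2 = 25.8 → 26
  B: 139 + 0.7×(0−139) = 139 − 97.3 = 41.7 → 42
  → #401A2A
4% tint:
  R: 214 + 0.04×(255−214) = 214 + 1.64 = 215.64 → 216
  G: 86 + 0.04×(255−86) = 86 + 6.76 = 92.76 → 93
  B: 139 + 0.04×(255−139) = 139 + 4.64 = 143.64 → 144
  → #D85D90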